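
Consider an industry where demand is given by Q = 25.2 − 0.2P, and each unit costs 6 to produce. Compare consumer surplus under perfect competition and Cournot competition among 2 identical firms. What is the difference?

CS falls by 800

Inverting demand: P = 126 − 5Q.
Perfect competition: P = MC = 6, so 126 − 5Q = 6 and Q = 24.
CS = ½·(126 − 6)·24 = 1440.
With 2 symmetric Cournot firms, each firm's FOC gives 126 − 15q = 6, so q = 8, Q = 2·8 = 16, and P = 46.
CS = ½·(126 − 46)·16 = 640.
Change in consumer surplus: 640 − 1440 = −800.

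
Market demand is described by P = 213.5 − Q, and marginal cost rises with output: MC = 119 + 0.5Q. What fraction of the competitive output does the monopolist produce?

The monopolist equates marginal revenue to marginal cost: 213.5 − 2Q = 119 + 0.5Q, so Q = 37.8. From demand, P = 175.7.
Competitive equilibrium sets price equal to marginal cost: 213.5 − Q = 119 + 0.5Q, so Q = 63 and P = 150.5.
Ratio Q_m/Q_c = 37.8/63 = 0.6.

Q_m/Q_c = 0.6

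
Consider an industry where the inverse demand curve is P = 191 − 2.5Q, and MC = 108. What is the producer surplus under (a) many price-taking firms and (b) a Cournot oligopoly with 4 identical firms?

Under competition P = MC = 108, so Q = (191 − 108)/2.5 = 33.2.
PS = (108 − 108)·33.2 = 0.
With 4 symmetric Cournot firms, each firm's FOC gives 191 − 12.5q = 108, so q = 6.64, Q = 4·6.64 = 26.56, and P = 124.6.
PS = (124.6 − 108)·26.56 = 440.896.

Competition: PS = 0; Cournot: PS = 440.896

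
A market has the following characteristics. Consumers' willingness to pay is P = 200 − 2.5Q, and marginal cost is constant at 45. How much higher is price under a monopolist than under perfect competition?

P rises by 77.5

Perfect competition: P = MC = 45, so 200 − 2.5Q = 45 and Q = 62.
The monopolist equates marginal revenue to marginal cost: 200 − 5Q = 45, so Q = 31. From demand, P = 122.5.
Change in price: 122.5 − 45 = 77.5.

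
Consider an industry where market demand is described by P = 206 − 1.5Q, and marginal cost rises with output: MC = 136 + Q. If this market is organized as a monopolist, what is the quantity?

Q = 17.5

The monopolist equates marginal revenue to marginal cost: 206 − 3Q = 136 + Q, so Q = 17.5. From demand, P = 179.75.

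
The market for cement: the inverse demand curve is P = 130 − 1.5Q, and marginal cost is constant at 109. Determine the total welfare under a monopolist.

Monopoly sets MR = MC: 130 − 3Q = 109 ⇒ Q = 7, P = 130 − 1.5·7 = 119.5.
CS = ½·(130 − 119.5)·7 = 36.75; PS = (119.5 − 109)·7 = 73.5; TS = 110.25.

TS = 110.25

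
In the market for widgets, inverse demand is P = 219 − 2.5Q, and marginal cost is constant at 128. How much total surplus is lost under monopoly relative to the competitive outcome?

Competitive firms price at marginal cost: P = 128, giving Q = 36.4.
A monopolist chooses Q where MR = MC. MR = 219 − 5Q; setting this equal to 128 gives Q = 18.2 and P = 173.5.
DWL is the triangle between Q = 18.2 and Q = 36.4: ½·(36.4 − 18.2)·(173.5 − 128) = 414.05.

DWL = 414.05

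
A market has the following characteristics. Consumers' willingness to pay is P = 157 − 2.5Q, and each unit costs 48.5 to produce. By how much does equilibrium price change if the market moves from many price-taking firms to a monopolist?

Equilibrium price rises by 54.25

Competitive firms price at marginal cost: P = 48.5, giving Q = 43.4.
A monopolist chooses Q where MR = MC. MR = 157 − 5Q; setting this equal to 48.5 gives Q = 21.7 and P = 102.75.
Change in equilibrium price: 102.75 − 48.5 = 54.25.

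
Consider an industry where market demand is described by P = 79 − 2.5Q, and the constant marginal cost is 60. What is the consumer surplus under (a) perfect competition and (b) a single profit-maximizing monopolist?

Competition: CS = 72.2; Monopoly: CS = 18.05

Competitive firms price at marginal cost: P = 60, giving Q = 7.6.
CS = ½·(79 − 60)·7.6 = 72.2.
A monopolist chooses Q where MR = MC. MR = 79 − 5Q; setting this equal to 60 gives Q = 3.8 and P = 69.5.
CS = ½·(79 − 69.5)·3.8 = 18.05.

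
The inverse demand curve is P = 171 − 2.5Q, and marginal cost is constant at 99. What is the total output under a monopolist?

Q = 14.4

The monopolist equates marginal revenue to marginal cost: 171 − 5Q = 99, so Q = 14.4. From demand, P = 135.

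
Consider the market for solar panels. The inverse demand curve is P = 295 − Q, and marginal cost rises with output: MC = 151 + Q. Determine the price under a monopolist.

Monopoly sets MR = MC: 295 − 2Q = 151 + Q ⇒ Q = 48, P = 295 − 48 = 247.

P = 247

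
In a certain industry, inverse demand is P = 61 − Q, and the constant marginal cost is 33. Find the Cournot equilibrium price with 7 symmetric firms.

In a 7-firm Cournot equilibrium, symmetry and the first-order condition give q = (61 − 33)/(8) = 3.5. So Q = 24.5 and P = 36.5.

P = 36.5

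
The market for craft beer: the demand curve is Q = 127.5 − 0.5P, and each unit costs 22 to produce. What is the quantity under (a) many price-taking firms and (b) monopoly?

Competition: Q = 116.5; Monopoly: Q = 58.25

Inverting demand: P = 255 − 2Q.
Competitive firms price at marginal cost: P = 22, giving Q = 116.5.
The monopolist equates marginal revenue to marginal cost: 255 − 4Q = 22, so Q = 58.25. From demand, P = 138.5.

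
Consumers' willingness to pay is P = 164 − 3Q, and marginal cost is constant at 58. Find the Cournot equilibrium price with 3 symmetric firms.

P = 84.5

In a 3-firm Cournot equilibrium, symmetry and the first-order condition give q = (164 − 58)/(12) = 53/6. So Q = 26.5 and P = 84.5.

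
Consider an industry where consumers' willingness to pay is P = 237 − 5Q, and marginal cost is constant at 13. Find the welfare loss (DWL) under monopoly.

Perfect competition: P = MC = 13, so 237 − 5Q = 13 and Q = 44.8.
A monopolist chooses Q where MR = MC. MR = 237 − 10Q; setting this equal to 13 gives Q = 22.4 and P = 125.
DWL is the triangle between Q = 22.4 and Q = 44.8: ½·(44.8 − 22.4)·(125 − 13) = 1254.4.

DWL = 1254.4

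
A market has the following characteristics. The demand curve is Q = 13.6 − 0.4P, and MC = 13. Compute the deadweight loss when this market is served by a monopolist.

DWL = 22.05

Inverting demand: P = 34 − 2.5Q.
Under competition P = MC = 13, so Q = (34 − 13)/2.5 = 8.4.
Monopoly sets MR = MC: 34 − 5Q = 13 ⇒ Q = 4.2, P = 34 − 2.5·4.2 = 23.5.
DWL is the triangle between Q = 4.2 and Q = 8.4: ½·(8.4 − 4.2)·(23.5 − 13) = 22.05.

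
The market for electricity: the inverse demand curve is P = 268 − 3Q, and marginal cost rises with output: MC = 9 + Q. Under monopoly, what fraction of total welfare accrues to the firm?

PS/TS = 0.7

Monopoly sets MR = MC: 268 − 6Q = 9 + Q ⇒ Q = 37, P = 268 − 3·37 = 157.
CS = ½·(268 − 157)·37 = 2053.5.
PS = P·Q − VC(Q) = 157·37 − (9·37 + ½·1·37²) = 4791.5.
Share captured = PS/TS = 4791.5/6845 = 0.7.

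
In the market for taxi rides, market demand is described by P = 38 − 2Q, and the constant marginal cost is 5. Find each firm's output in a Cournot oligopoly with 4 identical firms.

In a 4-firm Cournot equilibrium, symmetry and the first-order condition give q = (38 − 5)/(10) = 3.3. So Q = 13.2 and P = 11.6.

q_i = 3.3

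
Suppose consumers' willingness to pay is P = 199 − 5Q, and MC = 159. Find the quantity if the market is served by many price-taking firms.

Q = 8

Competitive firms price at marginal cost: P = 159, giving Q = 8.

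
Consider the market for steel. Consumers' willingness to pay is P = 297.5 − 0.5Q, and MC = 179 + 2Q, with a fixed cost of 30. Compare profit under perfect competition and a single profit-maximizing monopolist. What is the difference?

Competitive equilibrium sets price equal to marginal cost: 297.5 − 0.5Q = 179 + 2Q, so Q = 47.4 and P = 273.8.
Profit = 273.8·47.4 − (179·47.4 + ½·2·47.4²) − 30 = 2216.76.
A monopolist chooses Q where MR = MC. MR = 297.5 − Q; setting this equal to 179 + 2Q gives Q = 39.5 and P = 277.75.
Profit = 277.75·39.5 − (179·39.5 + ½·2·39.5²) − 30 = 2310.375.
Change in profit: 2310.375 − 2216.76 = 93.615.

Profit rises by 93.615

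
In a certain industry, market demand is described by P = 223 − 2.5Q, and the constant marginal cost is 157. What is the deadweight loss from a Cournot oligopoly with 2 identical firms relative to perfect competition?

Perfect competition: P = MC = 157, so 223 − 2.5Q = 157 and Q = 26.4.
Cournot with 2 identical firms: the symmetric best-response condition is 223 − 7.5q = 157. Each firm produces q = 8.8, total output Q = 17.6, price P = 179.
DWL is the triangle between Q = 17.6 and Q = 26.4: ½·(26.4 − 17.6)·(179 − 157) = 96.8.

DWL = 96.8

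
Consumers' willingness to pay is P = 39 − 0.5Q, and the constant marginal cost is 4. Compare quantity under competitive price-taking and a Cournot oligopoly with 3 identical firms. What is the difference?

Under competition P = MC = 4, so Q = (39 − 4)/0.5 = 70.
With 3 symmetric Cournot firms, each firm's FOC gives 39 − 2q = 4, so q = 17.5, Q = 3·17.5 = 52.5, and P = 12.75.
Change in quantity: 52.5 − 70 = −17.5.

Q falls by 17.5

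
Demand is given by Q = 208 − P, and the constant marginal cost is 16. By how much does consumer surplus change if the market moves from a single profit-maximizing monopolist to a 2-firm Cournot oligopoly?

Inverting demand: P = 208 − Q.
The monopolist equates marginal revenue to marginal cost: 208 − 2Q = 16, so Q = 96. From demand, P = 112.
CS = ½·(208 − 112)·96 = 4608.
With 2 symmetric Cournot firms, each firm's FOC gives 208 − 3q = 16, so q = 64, Q = 2·64 = 128, and P = 80.
CS = ½·(208 − 80)·128 = 8192.
Change in consumer surplus: 8192 − 4608 = 3584.

Consumer surplus rises by 3584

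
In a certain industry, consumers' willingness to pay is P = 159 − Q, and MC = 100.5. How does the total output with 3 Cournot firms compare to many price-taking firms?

With 3 symmetric Cournot firms, each firm's FOC gives 159 − 4q = 100.5, so q = 14.625, Q = 3·14.625 = 43.875, and P = 115.125.
Perfect competition: P = MC = 100.5, so 159 − Q = 100.5 and Q = 58.5.

Cournot: Q = 43.875; Competition: Q = 58.5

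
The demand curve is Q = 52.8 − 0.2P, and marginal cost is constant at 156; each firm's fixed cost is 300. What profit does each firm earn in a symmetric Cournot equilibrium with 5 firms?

Inverting demand: P = 264 − 5Q.
With 5 symmetric Cournot firms, each firm's FOC gives 264 − 30q = 156, so q = 3.6, Q = 5·3.6 = 18, and P = 174.
Each firm's profit = (174 − 156)·3.6 − 300 = −235.2.

π_i = −235.2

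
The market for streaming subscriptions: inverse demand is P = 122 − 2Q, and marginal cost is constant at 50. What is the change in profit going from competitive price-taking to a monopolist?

Competitive firms price at marginal cost: P = 50, giving Q = 36.
Profit = (50 − 50)·36 = 0.
Monopoly sets MR = MC: 122 − 4Q = 50 ⇒ Q = 18, P = 122 − 2·18 = 86.
Profit = (86 − 50)·18 = 648.
Change in profit: 648 − 0 = 648.

π rises by 648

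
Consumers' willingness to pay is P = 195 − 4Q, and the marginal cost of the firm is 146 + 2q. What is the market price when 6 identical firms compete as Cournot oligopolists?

Cournot with 6 identical firms: the symmetric best-response condition is 195 − 28q = 146 + 2q. Each firm produces q = 49/30, total output Q = 9.8, price P = 155.8.

P = 155.8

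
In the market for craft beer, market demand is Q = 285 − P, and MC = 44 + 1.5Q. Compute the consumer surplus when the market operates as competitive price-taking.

Inverting demand: P = 285 − Q.
Under competition P = MC: 285 − Q = 44 + 1.5Q ⇒ Q = 96.4, P = 188.6.
CS = ½·(285 − 188.6)·96.4 = 4646.48.

CS = 4646.48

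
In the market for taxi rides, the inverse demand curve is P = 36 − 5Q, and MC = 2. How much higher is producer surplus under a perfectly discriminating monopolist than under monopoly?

Producer surplus rises by 57.8

Monopoly sets MR = MC: 36 − 10Q = 2 ⇒ Q = 3.4, P = 36 − 5·3.4 = 19.
PS = (19 − 2)·3.4 = 57.8.
A perfectly discriminating monopolist sells every unit with P(Q) ≥ MC(Q), so output equals the competitive quantity Q = 6.8. Each buyer pays their reservation price, so CS = 0 and the firm captures all surplus.
PS = ½·(36 − 2)·6.8 = 115.6.
Change in producer surplus: 115.6 − 57.8 = 57.8.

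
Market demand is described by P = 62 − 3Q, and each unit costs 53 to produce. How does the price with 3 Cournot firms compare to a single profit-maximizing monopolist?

Cournot: P = 55.25; Monopoly: P = 57.5

With 3 symmetric Cournot firms, each firm's FOC gives 62 − 12q = 53, so q = 0.75, Q = 3·0.75 = 2.25, and P = 55.25.
The monopolist equates marginal revenue to marginal cost: 62 − 6Q = 53, so Q = 1.5. From demand, P = 57.5.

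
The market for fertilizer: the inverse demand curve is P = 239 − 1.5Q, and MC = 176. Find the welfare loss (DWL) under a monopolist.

Under competition P = MC = 176, so Q = (239 − 176)/1.5 = 42.
The monopolist equates marginal revenue to marginal cost: 239 − 3Q = 176, so Q = 21. From demand, P = 207.5.
DWL is the triangle between Q = 21 and Q = 42: ½·(42 − 21)·(207.5 − 176) = 330.75.

DWL = 330.75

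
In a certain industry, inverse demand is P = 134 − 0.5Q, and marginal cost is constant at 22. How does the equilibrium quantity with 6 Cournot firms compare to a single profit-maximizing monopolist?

Cournot: Q = 192; Monopoly: Q = 112

With 6 symmetric Cournot firms, each firm's FOC gives 134 − 3.5q = 22, so q = 32, Q = 6·32 = 192, and P = 38.
The monopolist equates marginal revenue to marginal cost: 134 − Q = 22, so Q = 112. From demand, P = 78.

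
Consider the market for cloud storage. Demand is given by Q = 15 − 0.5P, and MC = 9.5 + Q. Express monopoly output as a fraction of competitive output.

Inverting demand: P = 30 − 2Q.
The monopolist equates marginal revenue to marginal cost: 30 − 4Q = 9.5 + Q, so Q = 4.1. From demand, P = 21.8.
Under competition P = MC: 30 − 2Q = 9.5 + Q ⇒ Q = 41/6, P = 49/3.
Ratio Q_m/Q_c = 4.1/(41/6) = 0.6.

Q_m/Q_c = 0.6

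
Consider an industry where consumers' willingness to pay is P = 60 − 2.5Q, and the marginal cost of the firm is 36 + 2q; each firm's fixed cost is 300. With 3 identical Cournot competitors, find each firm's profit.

π_i = −286

Cournot with 3 identical firms: the symmetric best-response condition is 60 − 10q = 36 + 2q. Each firm produces q = 2, total output Q = 6, price P = 45.
Each firm's profit = 45·2 − (36·2 + ½·2·2²) − 300 = −286.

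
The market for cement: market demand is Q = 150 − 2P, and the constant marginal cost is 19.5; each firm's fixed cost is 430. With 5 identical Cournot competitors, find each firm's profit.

Inverting demand: P = 75 − 0.5Q.
With 5 symmetric Cournot firms, each firm's FOC gives 75 − 3q = 19.5, so q = 18.5, Q = 5·18.5 = 92.5, and P = 28.75.
Each firm's profit = (28.75 − 19.5)·18.5 − 430 = −258.875.

π_i = −258.875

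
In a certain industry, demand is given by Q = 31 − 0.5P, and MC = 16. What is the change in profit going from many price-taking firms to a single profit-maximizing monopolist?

Profit rises by 264.5

Inverting demand: P = 62 − 2Q.
Under competition P = MC = 16, so Q = (62 − 16)/2 = 23.
Profit = (16 − 16)·23 = 0.
Monopoly sets MR = MC: 62 − 4Q = 16 ⇒ Q = 11.5, P = 62 − 2·11.5 = 39.
Profit = (39 − 16)·11.5 = 264.5.
Change in profit: 264.5 − 0 = 264.5.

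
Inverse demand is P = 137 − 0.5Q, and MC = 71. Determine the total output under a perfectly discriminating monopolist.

Q = 132

With perfect price discrimination, output is the efficient level Q = 132 (where demand meets MC), but every buyer pays their willingness to pay: CS = 0 and PS = total surplus.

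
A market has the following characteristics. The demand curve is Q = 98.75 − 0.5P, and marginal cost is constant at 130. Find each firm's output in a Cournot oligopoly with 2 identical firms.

Inverting demand: P = 197.5 − 2Q.
With 2 symmetric Cournot firms, each firm's FOC gives 197.5 − 6q = 130, so q = 11.25, Q = 2·11.25 = 22.5, and P = 152.5.

q_i = 11.25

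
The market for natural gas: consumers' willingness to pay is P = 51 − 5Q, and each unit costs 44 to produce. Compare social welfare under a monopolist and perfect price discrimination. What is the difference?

Social welfare rises by 1.225

Monopoly sets MR = MC: 51 − 10Q = 44 ⇒ Q = 0.7, P = 51 − 5·0.7 = 47.5.
CS = ½·(51 − 47.5)·0.7 = 1.225; PS = (47.5 − 44)·0.7 = 2.45; TS = 3.675.
A perfectly discriminating monopolist sells every unit with P(Q) ≥ MC(Q), so output equals the competitive quantity Q = 1.4. Each buyer pays their reservation price, so CS = 0 and the firm captures all surplus.
TS = 4.9 (equal to competitive TS).
Change in social welfare: 4.9 − 3.675 = 1.225.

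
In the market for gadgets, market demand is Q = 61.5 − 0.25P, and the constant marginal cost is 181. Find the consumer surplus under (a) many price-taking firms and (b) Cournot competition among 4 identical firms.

Inverting demand: P = 246 − 4Q.
Under competition P = MC = 181, so Q = (246 − 181)/4 = 16.25.
CS = ½·(246 − 181)·16.25 = 528.125.
Cournot with 4 identical firms: the symmetric best-response condition is 246 − 20q = 181. Each firm produces q = 3.25, total output Q = 13, price P = 194.
CS = ½·(246 − 194)·13 = 338.

Competition: CS = 528.125; Cournot: CS = 338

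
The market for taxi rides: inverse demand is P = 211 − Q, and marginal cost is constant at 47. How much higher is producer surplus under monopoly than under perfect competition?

Under competition P = MC = 47, so Q = (211 − 47)/1 = 164.
PS = (47 − 47)·164 = 0.
Monopoly sets MR = MC: 211 − 2Q = 47 ⇒ Q = 82, P = 211 − 82 = 129.
PS = (129 − 47)·82 = 6724.
Change in producer surplus: 6724 − 0 = 6724.

Producer surplus rises by 6724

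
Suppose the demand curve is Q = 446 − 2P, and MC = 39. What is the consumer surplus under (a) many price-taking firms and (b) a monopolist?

Inverting demand: P = 223 − 0.5Q.
Perfect competition: P = MC = 39, so 223 − 0.5Q = 39 and Q = 368.
CS = ½·(223 − 39)·368 = 33856.
A monopolist chooses Q where MR = MC. MR = 223 − Q; setting this equal to 39 gives Q = 184 and P = 131.
CS = ½·(223 − 131)·184 = 8464.

Competition: CS = 33856; Monopoly: CS = 8464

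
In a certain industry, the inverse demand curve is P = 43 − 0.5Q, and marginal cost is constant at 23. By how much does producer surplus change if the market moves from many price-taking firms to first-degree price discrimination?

Perfect competition: P = MC = 23, so 43 − 0.5Q = 23 and Q = 40.
PS = (23 − 23)·40 = 0.
Under first-degree price discrimination the firm charges each unit its demand price and produces up to where P = MC, i.e. Q = 40. Consumer surplus is zero; producer surplus equals total surplus.
PS = ½·(43 − 23)·40 = 400.
Change in producer surplus: 400 − 0 = 400.

PS rises by 400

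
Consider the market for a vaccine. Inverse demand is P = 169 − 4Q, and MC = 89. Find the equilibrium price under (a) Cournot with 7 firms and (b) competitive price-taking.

Cournot: P = 99; Competition: P = 89

In a 7-firm Cournot equilibrium, symmetry and the first-order condition give q = (169 − 89)/(32) = 2.5. So Q = 17.5 and P = 99.
Under competition P = MC = 89, so Q = (169 − 89)/4 = 20.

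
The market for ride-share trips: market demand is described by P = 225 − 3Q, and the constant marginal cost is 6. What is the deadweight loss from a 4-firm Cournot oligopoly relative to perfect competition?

Under competition P = MC = 6, so Q = (225 − 6)/3 = 73.
Cournot with 4 identical firms: the symmetric best-response condition is 225 − 15q = 6. Each firm produces q = 14.6, total output Q = 58.4, price P = 49.8.
DWL is the triangle between Q = 58.4 and Q = 73: ½·(73 − 58.4)·(49.8 − 6) = 319.74.

DWL = 319.74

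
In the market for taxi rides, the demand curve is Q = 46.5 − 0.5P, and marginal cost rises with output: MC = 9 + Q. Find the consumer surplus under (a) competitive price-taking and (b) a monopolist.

Inverting demand: P = 93 − 2Q.
Under competition P = MC: 93 − 2Q = 9 + Q ⇒ Q = 28, P = 37.
CS = ½·(93 − 37)·28 = 784.
A monopolist chooses Q where MR = MC. MR = 93 − 4Q; setting this equal to 9 + Q gives Q = 16.8 and P = 59.4.
CS = ½·(93 − 59.4)·16.8 = 282.24.

Competition: CS = 784; Monopoly: CS = 282.24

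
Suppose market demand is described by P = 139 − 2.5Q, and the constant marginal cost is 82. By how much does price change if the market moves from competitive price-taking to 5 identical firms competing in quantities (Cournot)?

Price rises by 9.5

Under competition P = MC = 82, so Q = (139 − 82)/2.5 = 22.8.
In a 5-firm Cournot equilibrium, symmetry and the first-order condition give q = (139 − 82)/(15) = 3.8. So Q = 19 and P = 91.5.
Change in price: 91.5 − 82 = 9.5.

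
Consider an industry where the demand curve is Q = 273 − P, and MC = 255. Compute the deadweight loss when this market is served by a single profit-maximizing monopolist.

Inverting demand: P = 273 − Q.
Under competition P = MC = 255, so Q = (273 − 255)/1 = 18.
A monopolist chooses Q where MR = MC. MR = 273 − 2Q; setting this equal to 255 gives Q = 9 and P = 264.
DWL is the triangle between Q = 9 and Q = 18: ½·(18 − 9)·(264 − 255) = 40.5.

DWL = 40.5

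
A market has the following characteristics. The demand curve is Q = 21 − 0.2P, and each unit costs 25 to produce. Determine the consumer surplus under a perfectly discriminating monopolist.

Inverting demand: P = 105 − 5Q.
A perfectly discriminating monopolist sells every unit with P(Q) ≥ MC(Q), so output equals the competitive quantity Q = 16. Each buyer pays their reservation price, so CS = 0 and the firm captures all surplus.
CS = 0.

CS = 0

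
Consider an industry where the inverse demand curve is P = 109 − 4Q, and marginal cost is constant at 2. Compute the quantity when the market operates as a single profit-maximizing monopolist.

A monopolist chooses Q where MR = MC. MR = 109 − 8Q; setting this equal to 2 gives Q = 13.375 and P = 55.5.

Q = 13.375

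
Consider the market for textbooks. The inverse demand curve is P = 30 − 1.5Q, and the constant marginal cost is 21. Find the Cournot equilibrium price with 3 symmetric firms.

In a 3-firm Cournot equilibrium, symmetry and the first-order condition give q = (30 − 21)/(6) = 1.5. So Q = 4.5 and P = 23.25.

P = 23.25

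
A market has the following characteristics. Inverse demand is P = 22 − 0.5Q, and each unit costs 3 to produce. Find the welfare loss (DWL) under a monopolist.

Under competition P = MC = 3, so Q = (22 − 3)/0.5 = 38.
A monopolist chooses Q where MR = MC. MR = 22 − Q; setting this equal to 3 gives Q = 19 and P = 12.5.
DWL is the triangle between Q = 19 and Q = 38: ½·(38 − 19)·(12.5 − 3) = 90.25.

DWL = 90.25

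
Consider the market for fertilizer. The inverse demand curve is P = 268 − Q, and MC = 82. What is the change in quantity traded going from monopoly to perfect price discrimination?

Q rises by 93

Monopoly sets MR = MC: 268 − 2Q = 82 ⇒ Q = 93, P = 268 − 93 = 175.
Under first-degree price discrimination the firm charges each unit its demand price and produces up to where P = MC, i.e. Q = 186. Consumer surplus is zero; producer surplus equals total surplus.
Change in quantity traded: 186 − 93 = 93.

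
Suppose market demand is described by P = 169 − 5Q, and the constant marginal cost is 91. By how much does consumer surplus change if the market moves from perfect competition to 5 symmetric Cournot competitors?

CS falls by 185.9

Under competition P = MC = 91, so Q = (169 − 91)/5 = 15.6.
CS = ½·(169 − 91)·15.6 = 608.4.
Cournot with 5 identical firms: the symmetric best-response condition is 169 − 30q = 91. Each firm produces q = 2.6, total output Q = 13, price P = 104.
CS = ½·(169 − 104)·13 = 422.5.
Change in consumer surplus: 422.5 − 608.4 = −185.9.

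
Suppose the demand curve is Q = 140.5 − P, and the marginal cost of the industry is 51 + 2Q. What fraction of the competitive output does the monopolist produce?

Q_m/Q_c = 0.75

Inverting demand: P = 140.5 − Q.
Monopoly sets MR = MC: 140.5 − 2Q = 51 + 2Q ⇒ Q = 22.375, P = 140.5 − 22.375 = 118.125.
Competitive equilibrium sets price equal to marginal cost: 140.5 − Q = 51 + 2Q, so Q = 179/6 and P = 332/3.
Ratio Q_m/Q_c = 22.375/(179/6) = 0.75.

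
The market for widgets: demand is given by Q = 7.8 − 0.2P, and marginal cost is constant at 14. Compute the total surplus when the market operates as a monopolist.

TS = 46.875

Inverting demand: P = 39 − 5Q.
A monopolist chooses Q where MR = MC. MR = 39 − 10Q; setting this equal to 14 gives Q = 2.5 and P = 26.5.
CS = ½·(39 − 26.5)·2.5 = 15.625; PS = (26.5 − 14)·2.5 = 31.25; TS = 46.875.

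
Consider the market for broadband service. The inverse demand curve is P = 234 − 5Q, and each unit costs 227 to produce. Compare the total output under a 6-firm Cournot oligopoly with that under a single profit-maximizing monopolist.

In a 6-firm Cournot equilibrium, symmetry and the first-order condition give q = (234 − 227)/(35) = 0.2. So Q = 1.2 and P = 228.
The monopolist equates marginal revenue to marginal cost: 234 − 10Q = 227, so Q = 0.7. From demand, P = 230.5.

Cournot: Q = 1.2; Monopoly: Q = 0.7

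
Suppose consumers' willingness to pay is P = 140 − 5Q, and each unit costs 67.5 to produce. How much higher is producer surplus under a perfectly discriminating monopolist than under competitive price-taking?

Producer surplus rises by 525.625

Competitive firms price at marginal cost: P = 67.5, giving Q = 14.5.
PS = (67.5 − 67.5)·14.5 = 0.
With perfect price discrimination, output is the efficient level Q = 14.5 (where demand meets MC), but every buyer pays their willingness to pay: CS = 0 and PS = total surplus.
PS = ½·(140 − 67.5)·14.5 = 525.625.
Change in producer surplus: 525.625 − 0 = 525.625.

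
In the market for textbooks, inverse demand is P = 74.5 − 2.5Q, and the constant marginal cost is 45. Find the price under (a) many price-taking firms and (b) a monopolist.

Competition: P = 45; Monopoly: P = 59.75

Under competition P = MC = 45, so Q = (74.5 − 45)/2.5 = 11.8.
A monopolist chooses Q where MR = MC. MR = 74.5 − 5Q; setting this equal to 45 gives Q = 5.9 and P = 59.75.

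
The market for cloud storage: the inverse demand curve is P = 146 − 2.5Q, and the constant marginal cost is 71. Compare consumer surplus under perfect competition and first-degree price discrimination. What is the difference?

Perfect competition: P = MC = 71, so 146 − 2.5Q = 71 and Q = 30.
CS = ½·(146 − 71)·30 = 1125.
With perfect price discrimination, output is the efficient level Q = 30 (where demand meets MC), but every buyer pays their willingness to pay: CS = 0 and PS = total surplus.
CS = 0.
Change in consumer surplus: 0 − 1125 = −1125.

Consumer surplus falls by 1125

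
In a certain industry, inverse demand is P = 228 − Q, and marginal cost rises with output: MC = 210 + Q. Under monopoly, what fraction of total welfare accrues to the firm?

PS/TS = 0.75

Monopoly sets MR = MC: 228 − 2Q = 210 + Q ⇒ Q = 6, P = 228 − 6 = 222.
CS = ½·(228 − 222)·6 = 18.
PS = P·Q − VC(Q) = 222·6 − (210·6 + ½·1·6²) = 54.
Share captured = PS/TS = 54/72 = 0.75.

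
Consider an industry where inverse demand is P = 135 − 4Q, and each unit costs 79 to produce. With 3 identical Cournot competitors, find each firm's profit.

π_i = 49

With 3 symmetric Cournot firms, each firm's FOC gives 135 − 16q = 79, so q = 3.5, Q = 3·3.5 = 10.5, and P = 93.
Each firm's profit = (93 − 79)·3.5 = 49.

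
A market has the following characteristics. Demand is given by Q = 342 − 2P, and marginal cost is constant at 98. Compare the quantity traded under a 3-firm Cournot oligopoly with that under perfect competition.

Inverting demand: P = 171 − 0.5Q.
In a 3-firm Cournot equilibrium, symmetry and the first-order condition give q = (171 − 98)/(2) = 36.5. So Q = 109.5 and P = 116.25.
Perfect competition: P = MC = 98, so 171 − 0.5Q = 98 and Q = 146.

Cournot: Q = 109.5; Competition: Q = 146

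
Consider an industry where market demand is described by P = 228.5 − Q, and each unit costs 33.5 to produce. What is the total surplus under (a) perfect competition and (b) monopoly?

Competition: TS = 19012.5; Monopoly: TS = 14259.375

Perfect competition: P = MC = 33.5, so 228.5 − Q = 33.5 and Q = 195.
CS = ½·(228.5 − 33.5)·195 = 19012.5; PS = (33.5 − 33.5)·195 = 0; TS = 19012.5.
The monopolist equates marginal revenue to marginal cost: 228.5 − 2Q = 33.5, so Q = 97.5. From demand, P = 131.
CS = ½·(228.5 − 131)·97.5 = 4753.125; PS = (131 − 33.5)·97.5 = 9506.25; TS = 14259.375.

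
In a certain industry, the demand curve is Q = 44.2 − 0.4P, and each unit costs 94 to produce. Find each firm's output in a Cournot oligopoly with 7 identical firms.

Inverting demand: P = 110.5 − 2.5Q.
With 7 symmetric Cournot firms, each firm's FOC gives 110.5 − 20q = 94, so q = 0.825, Q = 7·0.825 = 5.775, and P = 1537/16.

q_i = 0.825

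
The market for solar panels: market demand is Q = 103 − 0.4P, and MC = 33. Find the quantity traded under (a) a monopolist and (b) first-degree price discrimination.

Monopoly: Q = 44.9; Perfect PD: Q = 89.8

Inverting demand: P = 257.5 − 2.5Q.
A monopolist chooses Q where MR = MC. MR = 257.5 − 5Q; setting this equal to 33 gives Q = 44.9 and P = 145.25.
A perfectly discriminating monopolist sells every unit with P(Q) ≥ MC(Q), so output equals the competitive quantity Q = 89.8. Each buyer pays their reservation price, so CS = 0 and the firm captures all surplus.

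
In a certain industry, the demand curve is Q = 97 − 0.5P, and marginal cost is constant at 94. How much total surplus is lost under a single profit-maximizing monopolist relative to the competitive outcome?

Inverting demand: P = 194 − 2Q.
Under competition P = MC = 94, so Q = (194 − 94)/2 = 50.
A monopolist chooses Q where MR = MC. MR = 194 − 4Q; setting this equal to 94 gives Q = 25 and P = 144.
DWL is the triangle between Q = 25 and Q = 50: ½·(50 − 25)·(144 − 94) = 625.

DWL = 625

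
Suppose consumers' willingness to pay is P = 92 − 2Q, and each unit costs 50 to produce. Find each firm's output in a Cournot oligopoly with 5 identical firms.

Cournot with 5 identical firms: the symmetric best-response condition is 92 − 12q = 50. Each firm produces q = 3.5, total output Q = 17.5, price P = 57.

q_i = 3.5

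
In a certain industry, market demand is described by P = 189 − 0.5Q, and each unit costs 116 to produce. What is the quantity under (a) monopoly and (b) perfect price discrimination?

A monopolist chooses Q where MR = MC. MR = 189 − Q; setting this equal to 116 gives Q = 73 and P = 152.5.
With perfect price discrimination, output is the efficient level Q = 146 (where demand meets MC), but every buyer pays their willingness to pay: CS = 0 and PS = total surplus.

Monopoly: Q = 73; Perfect PD: Q = 146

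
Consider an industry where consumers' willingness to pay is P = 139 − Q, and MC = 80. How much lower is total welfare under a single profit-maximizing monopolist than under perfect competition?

Under competition P = MC = 80, so Q = (139 − 80)/1 = 59.
CS = ½·(139 − 80)·59 = 1740.5; PS = (80 − 80)·59 = 0; TS = 1740.5.
The monopolist equates marginal revenue to marginal cost: 139 − 2Q = 80, so Q = 29.5. From demand, P = 109.5.
CS = ½·(139 − 109.5)·29.5 = 435.125; PS = (109.5 − 80)·29.5 = 870.25; TS = 1305.375.
Change in total welfare: 1305.375 − 1740.5 = −435.125.

TS falls by 435.125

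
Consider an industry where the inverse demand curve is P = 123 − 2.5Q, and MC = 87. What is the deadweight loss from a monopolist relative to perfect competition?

DWL = 64.8

Under competition P = MC = 87, so Q = (123 − 87)/2.5 = 14.4.
Monopoly sets MR = MC: 123 − 5Q = 87 ⇒ Q = 7.2, P = 123 − 2.5·7.2 = 105.
DWL is the triangle between Q = 7.2 and Q = 14.4: ½·(14.4 − 7.2)·(105 − 87) = 64.8.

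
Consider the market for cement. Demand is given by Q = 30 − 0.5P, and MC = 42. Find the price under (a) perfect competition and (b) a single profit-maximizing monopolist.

Inverting demand: P = 60 − 2Q.
Perfect competition: P = MC = 42, so 60 − 2Q = 42 and Q = 9.
The monopolist equates marginal revenue to marginal cost: 60 − 4Q = 42, so Q = 4.5. From demand, P = 51.

Competition: P = 42; Monopoly: P = 51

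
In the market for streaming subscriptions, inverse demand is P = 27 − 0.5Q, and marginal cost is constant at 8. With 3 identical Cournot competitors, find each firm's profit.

π_i = 45.125

With 3 symmetric Cournot firms, each firm's FOC gives 27 − 2q = 8, so q = 9.5, Q = 3·9.5 = 28.5, and P = 12.75.
Each firm's profit = (12.75 − 8)·9.5 = 45.125.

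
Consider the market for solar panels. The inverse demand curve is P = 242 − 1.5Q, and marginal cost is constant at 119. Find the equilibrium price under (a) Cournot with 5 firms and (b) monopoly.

Cournot with 5 identical firms: the symmetric best-response condition is 242 − 9q = 119. Each firm produces q = 41/3, total output Q = 205/3, price P = 139.5.
Monopoly sets MR = MC: 242 − 3Q = 119 ⇒ Q = 41, P = 242 − 1.5·41 = 180.5.

Cournot: P = 139.5; Monopoly: P = 180.5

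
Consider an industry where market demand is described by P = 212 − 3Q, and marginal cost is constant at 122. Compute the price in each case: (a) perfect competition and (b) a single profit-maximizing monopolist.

Competition: P = 122; Monopoly: P = 167

Competitive firms price at marginal cost: P = 122, giving Q = 30.
Monopoly sets MR = MC: 212 − 6Q = 122 ⇒ Q = 15, P = 212 − 3·15 = 167.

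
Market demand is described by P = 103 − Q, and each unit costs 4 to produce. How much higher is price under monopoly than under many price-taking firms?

P rises by 49.5

Perfect competition: P = MC = 4, so 103 − Q = 4 and Q = 99.
Monopoly sets MR = MC: 103 − 2Q = 4 ⇒ Q = 49.5, P = 103 − 49.5 = 53.5.
Change in price: 53.5 − 4 = 49.5.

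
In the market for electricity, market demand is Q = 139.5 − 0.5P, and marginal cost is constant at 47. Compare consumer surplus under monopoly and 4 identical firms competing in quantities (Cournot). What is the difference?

CS rises by 5247.84

Inverting demand: P = 279 − 2Q.
A monopolist chooses Q where MR = MC. MR = 279 − 4Q; setting this equal to 47 gives Q = 58 and P = 163.
CS = ½·(279 − 163)·58 = 3364.
Cournot with 4 identical firms: the symmetric best-response condition is 279 − 10q = 47. Each firm produces q = 23.2, total output Q = 92.8, price P = 93.4.
CS = ½·(279 − 93.4)·92.8 = 8611.84.
Change in consumer surplus: 8611.84 − 3364 = 5247.84.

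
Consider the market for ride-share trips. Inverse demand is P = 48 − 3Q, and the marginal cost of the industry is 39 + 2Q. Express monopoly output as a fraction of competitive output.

Q_m/Q_c = 0.625

The monopolist equates marginal revenue to marginal cost: 48 − 6Q = 39 + 2Q, so Q = 1.125. From demand, P = 44.625.
Competitive equilibrium sets price equal to marginal cost: 48 − 3Q = 39 + 2Q, so Q = 1.8 and P = 42.6.
Ratio Q_m/Q_c = 1.125/1.8 = 0.625.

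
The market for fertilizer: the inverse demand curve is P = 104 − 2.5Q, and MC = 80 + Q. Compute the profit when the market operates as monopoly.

The monopolist equates marginal revenue to marginal cost: 104 − 5Q = 80 + Q, so Q = 4. From demand, P = 94.
Profit = 94·4 − (80·4 + ½·1·4²) = 48.

Profit = 48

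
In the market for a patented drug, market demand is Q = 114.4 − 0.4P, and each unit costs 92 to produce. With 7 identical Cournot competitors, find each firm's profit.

Inverting demand: P = 286 − 2.5Q.
Cournot with 7 identical firms: the symmetric best-response condition is 286 − 20q = 92. Each firm produces q = 9.7, total output Q = 67.9, price P = 116.25.
Each firm's profit = (116.25 − 92)·9.7 = 235.225.

π_i = 235.225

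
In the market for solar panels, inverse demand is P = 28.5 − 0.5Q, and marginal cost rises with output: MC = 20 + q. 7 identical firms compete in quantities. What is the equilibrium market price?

Cournot with 7 identical firms: the symmetric best-response condition is 28.5 − 4q = 20 + q. Each firm produces q = 1.7, total output Q = 11.9, price P = 22.55.

P = 22.55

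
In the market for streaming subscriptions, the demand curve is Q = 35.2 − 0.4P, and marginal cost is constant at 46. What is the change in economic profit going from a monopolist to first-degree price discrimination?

π rises by 176.4

Inverting demand: P = 88 − 2.5Q.
Monopoly sets MR = MC: 88 − 5Q = 46 ⇒ Q = 8.4, P = 88 − 2.5·8.4 = 67.
Profit = (67 − 46)·8.4 = 176.4.
A perfectly discriminating monopolist sells every unit with P(Q) ≥ MC(Q), so output equals the competitive quantity Q = 16.8. Each buyer pays their reservation price, so CS = 0 and the firm captures all surplus.
PS equals the full surplus area, 352.8. Profit = 352.8 = 352.8.
Change in economic profit: 352.8 − 176.4 = 176.4.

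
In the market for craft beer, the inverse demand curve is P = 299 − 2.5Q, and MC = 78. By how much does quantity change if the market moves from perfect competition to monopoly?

Competitive firms price at marginal cost: P = 78, giving Q = 88.4.
The monopolist equates marginal revenue to marginal cost: 299 − 5Q = 78, so Q = 44.2. From demand, P = 188.5.
Change in quantity: 44.2 − 88.4 = −44.2.

Quantity falls by 44.2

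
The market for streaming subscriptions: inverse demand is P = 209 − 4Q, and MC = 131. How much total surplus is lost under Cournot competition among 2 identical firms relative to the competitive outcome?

Under competition P = MC = 131, so Q = (209 − 131)/4 = 19.5.
With 2 symmetric Cournot firms, each firm's FOC gives 209 − 12q = 131, so q = 6.5, Q = 2·6.5 = 13, and P = 157.
DWL is the triangle between Q = 13 and Q = 19.5: ½·(19.5 − 13)·(157 − 131) = 84.5.

DWL = 84.5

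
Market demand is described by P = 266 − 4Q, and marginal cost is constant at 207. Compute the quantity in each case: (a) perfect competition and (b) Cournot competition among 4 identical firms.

Under competition P = MC = 207, so Q = (266 − 207)/4 = 14.75.
In a 4-firm Cournot equilibrium, symmetry and the first-order condition give q = (266 − 207)/(20) = 2.95. So Q = 11.8 and P = 218.8.

Competition: Q = 14.75; Cournot: Q = 11.8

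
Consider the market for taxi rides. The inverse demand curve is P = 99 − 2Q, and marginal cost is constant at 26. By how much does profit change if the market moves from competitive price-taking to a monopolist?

Competitive firms price at marginal cost: P = 26, giving Q = 36.5.
Profit = (26 − 26)·36.5 = 0.
A monopolist chooses Q where MR = MC. MR = 99 − 4Q; setting this equal to 26 gives Q = 18.25 and P = 62.5.
Profit = (62.5 − 26)·18.25 = 666.125.
Change in profit: 666.125 − 0 = 666.125.

π rises by 666.125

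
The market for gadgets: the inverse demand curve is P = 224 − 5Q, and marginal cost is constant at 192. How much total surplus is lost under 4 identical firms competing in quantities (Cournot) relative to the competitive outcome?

DWL = 4.096

Under competition P = MC = 192, so Q = (224 − 192)/5 = 6.4.
In a 4-firm Cournot equilibrium, symmetry and the first-order condition give q = (224 − 192)/(25) = 1.28. So Q = 5.12 and P = 198.4.
DWL is the triangle between Q = 5.12 and Q = 6.4: ½·(6.4 − 5.12)·(198.4 − 192) = 4.096.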